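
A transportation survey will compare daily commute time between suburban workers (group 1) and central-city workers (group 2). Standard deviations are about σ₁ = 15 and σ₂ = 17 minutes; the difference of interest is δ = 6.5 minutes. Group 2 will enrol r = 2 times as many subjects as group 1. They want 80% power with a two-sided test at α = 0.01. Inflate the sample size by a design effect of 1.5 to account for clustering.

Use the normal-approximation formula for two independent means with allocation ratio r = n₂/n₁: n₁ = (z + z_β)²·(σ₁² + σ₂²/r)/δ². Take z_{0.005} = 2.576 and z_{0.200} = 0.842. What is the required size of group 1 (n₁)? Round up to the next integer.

n₁ = (z_{α/2} + z_β)² · (σ₁² + σ₂²/r) / δ²
   = (2.576 + 0.842)² · (15² + 17²/2) / 6.5²
   = 11.6827 · (225 + 144.5) / 42.25
   = 11.6827 · 369.5 / 42.25
   = 102.17
Design effect: 1.5 × 102.17 = 153.26.
Round up → n₁ = 154; n₂ = r·n₁ = 2 × 154 = 308.

n₁ = 154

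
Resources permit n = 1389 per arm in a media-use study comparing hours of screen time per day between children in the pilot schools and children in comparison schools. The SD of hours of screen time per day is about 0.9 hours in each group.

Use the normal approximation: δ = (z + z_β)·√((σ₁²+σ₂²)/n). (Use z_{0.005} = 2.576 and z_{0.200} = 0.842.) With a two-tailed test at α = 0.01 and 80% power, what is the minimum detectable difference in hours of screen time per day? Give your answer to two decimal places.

δ = (z_{α/2} + z_β) · √((σ₁²+σ₂²)/n)
  = (2.576 + 0.842) · √(1.62/1389)
  = 3.418 · √0.00117
  = 3.418 · 0.0342
  = 0.1167

Minimum detectable difference ≈ 0.12 hours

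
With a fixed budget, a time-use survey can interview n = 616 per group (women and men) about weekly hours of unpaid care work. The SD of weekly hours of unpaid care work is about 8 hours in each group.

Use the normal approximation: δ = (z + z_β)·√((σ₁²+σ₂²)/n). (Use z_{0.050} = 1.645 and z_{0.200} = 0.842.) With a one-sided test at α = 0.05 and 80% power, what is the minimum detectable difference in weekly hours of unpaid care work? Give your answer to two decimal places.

δ = (z_α + z_β) · √((σ₁²+σ₂²)/n)
  = (1.645 + 0.842) · √(128/616)
  = 2.487 · √0.20779
  = 2.487 · 0.4558
  = 1.1337

Minimum detectable difference ≈ 1.13 hours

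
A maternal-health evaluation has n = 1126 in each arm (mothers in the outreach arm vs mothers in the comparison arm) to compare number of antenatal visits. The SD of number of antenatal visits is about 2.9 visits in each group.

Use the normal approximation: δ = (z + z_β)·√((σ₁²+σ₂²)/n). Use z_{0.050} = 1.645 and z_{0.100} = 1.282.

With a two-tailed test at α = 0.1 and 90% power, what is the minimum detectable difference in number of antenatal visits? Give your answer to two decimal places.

Minimum detectable difference ≈ 0.36 visits

δ = (z_{α/2} + z_β) · √((σ₁²+σ₂²)/n)
  = (1.645 + 1.282) · √(16.82/1126)
  = 2.927 · √0.01494
  = 2.927 · 0.1222
  = 0.3577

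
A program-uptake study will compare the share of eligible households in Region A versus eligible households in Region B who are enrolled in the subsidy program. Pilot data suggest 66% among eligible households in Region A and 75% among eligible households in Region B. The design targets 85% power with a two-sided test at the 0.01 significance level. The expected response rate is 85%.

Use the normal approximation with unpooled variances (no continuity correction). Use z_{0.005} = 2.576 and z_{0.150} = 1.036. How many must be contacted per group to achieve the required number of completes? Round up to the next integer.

n = (z_{α/2} + z_β)² · [p₁(1−p₁) + p₂(1−p₂)] / (p₁ − p₂)²
  = (2.576 + 1.036)² · (0.66·0.34 + 0.75·0.25) / (-0.09)²
  = (3.612)² · (0.2244 + 0.1875) / 0.0081
  = 13.0465 · 0.4119 / 0.0081
  = 663.44
Adjust for 85% response: 663.44 / 0.85 = 780.52.
Round up → n = 781 per group.

n = 781 per group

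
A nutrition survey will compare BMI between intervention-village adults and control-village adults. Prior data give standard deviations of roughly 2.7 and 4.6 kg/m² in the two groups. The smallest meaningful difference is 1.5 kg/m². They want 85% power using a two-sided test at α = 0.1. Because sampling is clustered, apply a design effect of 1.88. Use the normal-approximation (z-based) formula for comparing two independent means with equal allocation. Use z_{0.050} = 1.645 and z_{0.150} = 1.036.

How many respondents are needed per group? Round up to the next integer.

n = 171 per group

n = (z_{α/2} + z_β)² · (σ₁² + σ₂²) / δ²
  = (1.645 + 1.036)² · (2.7² + 4.6² = 28.45) / 1.5²
  = 7.1878 · 28.45 / 2.25
  = 90.89
Design effect: 1.88 × 90.89 = 170.86.
Round up → n = 171 per group.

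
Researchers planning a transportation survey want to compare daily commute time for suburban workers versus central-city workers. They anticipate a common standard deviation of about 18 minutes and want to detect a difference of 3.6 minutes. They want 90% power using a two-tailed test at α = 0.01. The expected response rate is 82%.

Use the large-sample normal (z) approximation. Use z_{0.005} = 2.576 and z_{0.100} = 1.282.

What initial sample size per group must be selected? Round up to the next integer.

n = (z_{α/2} + z_β)² · (σ₁² + σ₂²) / δ²
  = (2.576 + 1.282)² · (2·18² = 648) / 3.6²
  = 14.8842 · 648 / 12.96
  = 744.21
Adjust for 82% response: 744.21 / 0.82 = 907.57.
Round up → n = 908 per group.

n = 908 per group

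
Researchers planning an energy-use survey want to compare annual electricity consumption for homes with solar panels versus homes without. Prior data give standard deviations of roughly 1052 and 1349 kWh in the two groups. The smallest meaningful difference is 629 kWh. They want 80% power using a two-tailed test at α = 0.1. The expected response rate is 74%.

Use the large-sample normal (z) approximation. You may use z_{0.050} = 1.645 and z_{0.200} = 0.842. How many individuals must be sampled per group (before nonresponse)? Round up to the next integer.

n = (z_{α/2} + z_β)² · (σ₁² + σ₂²) / δ²
  = (1.645 + 0.842)² · (1052² + 1349² = 2926505) / 629²
  = 6.1852 · 2926505 / 395641
  = 45.75
Adjust for 74% response: 45.75 / 0.74 = 61.83.
Round up → n = 62 per group.

n = 62 per group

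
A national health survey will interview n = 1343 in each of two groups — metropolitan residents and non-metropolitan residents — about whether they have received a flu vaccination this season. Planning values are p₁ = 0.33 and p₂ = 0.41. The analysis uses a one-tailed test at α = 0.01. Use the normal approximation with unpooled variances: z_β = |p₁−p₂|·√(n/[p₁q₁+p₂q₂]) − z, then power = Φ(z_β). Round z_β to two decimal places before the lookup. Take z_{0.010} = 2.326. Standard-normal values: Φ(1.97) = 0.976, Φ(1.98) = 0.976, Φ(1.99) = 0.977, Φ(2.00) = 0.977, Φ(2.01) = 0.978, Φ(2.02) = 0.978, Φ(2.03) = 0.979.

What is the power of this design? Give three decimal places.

Power ≈ 0.976

z_β = |p₁−p₂|·√(n/[p₁q₁+p₂q₂]) − z_α
    = 0.08 · √(1343/0.4630) − 2.326
    = 0.08 · 53.8577 − 2.326
    = 4.3086 − 2.326 = 1.9826 → 1.98
Power = Φ(1.98) = 0.976.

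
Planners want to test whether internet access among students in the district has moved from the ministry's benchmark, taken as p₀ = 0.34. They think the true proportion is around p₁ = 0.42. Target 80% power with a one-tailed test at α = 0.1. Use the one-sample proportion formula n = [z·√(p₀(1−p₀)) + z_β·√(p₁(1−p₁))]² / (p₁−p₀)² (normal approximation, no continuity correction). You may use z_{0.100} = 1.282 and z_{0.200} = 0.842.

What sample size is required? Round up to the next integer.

n = 164

n = [z_α·√(p₀q₀) + z_β·√(p₁q₁)]² / (p₁ − p₀)²
  = [1.282·√(0.34·0.66) + 0.842·√(0.42·0.58)]² / (0.08)²
  = [1.282·0.4737 + 0.842·0.4936]² / 0.0064
  = [1.0229]² / 0.0064
  = 163.48
Round up → n = 164.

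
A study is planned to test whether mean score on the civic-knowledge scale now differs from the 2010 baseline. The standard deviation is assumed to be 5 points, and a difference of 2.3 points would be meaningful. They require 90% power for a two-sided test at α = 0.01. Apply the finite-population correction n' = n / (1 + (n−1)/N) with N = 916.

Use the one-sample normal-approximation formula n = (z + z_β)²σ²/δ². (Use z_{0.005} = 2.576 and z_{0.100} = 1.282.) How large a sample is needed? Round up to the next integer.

n = (z_{α/2} + z_β)² · σ² / δ²
  = (2.576 + 1.282)² · 5² / 2.3²
  = 14.8842 · 25 / 5.29
  = 70.34
Finite-population correction (N = 916): 70.34 / (1 + (70.34 − 1)/916) = 65.39.
Round up → n = 66.

n = 66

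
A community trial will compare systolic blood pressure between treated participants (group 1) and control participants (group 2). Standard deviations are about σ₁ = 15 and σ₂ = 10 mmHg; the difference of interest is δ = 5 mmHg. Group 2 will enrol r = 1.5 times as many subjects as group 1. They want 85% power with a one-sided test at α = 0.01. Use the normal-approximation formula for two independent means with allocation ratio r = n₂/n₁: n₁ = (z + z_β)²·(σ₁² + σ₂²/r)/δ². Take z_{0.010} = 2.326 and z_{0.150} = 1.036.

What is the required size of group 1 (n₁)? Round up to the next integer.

n₁ = (z_α + z_β)² · (σ₁² + σ₂²/r) / δ²
   = (2.326 + 1.036)² · (15² + 10²/1.5) / 5²
   = 11.3030 · (225 + 66.6667) / 25
   = 11.3030 · 291.6667 / 25
   = 131.87
Round up → n₁ = 132; n₂ = r·n₁ = 1.5 × 132 = 198.

n₁ = 132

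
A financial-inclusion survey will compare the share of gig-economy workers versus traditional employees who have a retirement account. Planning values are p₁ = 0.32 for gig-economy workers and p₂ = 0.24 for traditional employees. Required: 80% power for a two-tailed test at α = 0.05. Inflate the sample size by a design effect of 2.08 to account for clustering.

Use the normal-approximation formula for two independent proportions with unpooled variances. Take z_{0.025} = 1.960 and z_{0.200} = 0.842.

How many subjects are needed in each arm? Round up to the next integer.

n = 1021 per group

n = (z_{α/2} + z_β)² · [p₁(1−p₁) + p₂(1−p₂)] / (p₁ − p₂)²
  = (1.960 + 0.842)² · (0.32·0.68 + 0.24·0.76) / (0.08)²
  = (2.802)² · (0.2176 + 0.1824) / 0.0064
  = 7.8512 · 0.4000 / 0.0064
  = 490.70
Design effect: 2.08 × 490.70 = 1020.66.
Round up → n = 1021 per group.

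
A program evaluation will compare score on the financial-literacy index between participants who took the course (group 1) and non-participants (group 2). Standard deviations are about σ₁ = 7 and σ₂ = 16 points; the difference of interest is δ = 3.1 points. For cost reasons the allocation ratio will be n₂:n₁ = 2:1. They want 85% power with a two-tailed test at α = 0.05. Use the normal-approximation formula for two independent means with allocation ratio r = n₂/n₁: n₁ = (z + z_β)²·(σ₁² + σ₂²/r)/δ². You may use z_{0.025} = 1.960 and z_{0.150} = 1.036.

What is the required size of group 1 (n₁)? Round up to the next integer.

n₁ = 166

n₁ = (z_{α/2} + z_β)² · (σ₁² + σ₂²/r) / δ²
   = (1.960 + 1.036)² · (7² + 16²/2) / 3.1²
   = 8.9760 · (49 + 128) / 9.61
   = 8.9760 · 177 / 9.61
   = 165.32
Round up → n₁ = 166; n₂ = r·n₁ = 2 × 166 = 332.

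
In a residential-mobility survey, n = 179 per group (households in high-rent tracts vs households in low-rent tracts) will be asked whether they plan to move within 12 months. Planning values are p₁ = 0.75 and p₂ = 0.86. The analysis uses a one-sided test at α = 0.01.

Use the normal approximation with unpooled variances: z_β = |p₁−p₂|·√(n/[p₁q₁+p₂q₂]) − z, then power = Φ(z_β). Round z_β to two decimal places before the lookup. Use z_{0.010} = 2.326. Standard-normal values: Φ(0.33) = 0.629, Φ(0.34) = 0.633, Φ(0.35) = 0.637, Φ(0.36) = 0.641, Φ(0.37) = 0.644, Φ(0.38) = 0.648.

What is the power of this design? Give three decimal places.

Power ≈ 0.629

z_β = |p₁−p₂|·√(n/[p₁q₁+p₂q₂]) − z_α
    = 0.11 · √(179/0.3079) − 2.326
    = 0.11 · 24.1114 − 2.326
    = 2.6522 − 2.326 = 0.3262 → 0.33
Power = Φ(0.33) = 0.629.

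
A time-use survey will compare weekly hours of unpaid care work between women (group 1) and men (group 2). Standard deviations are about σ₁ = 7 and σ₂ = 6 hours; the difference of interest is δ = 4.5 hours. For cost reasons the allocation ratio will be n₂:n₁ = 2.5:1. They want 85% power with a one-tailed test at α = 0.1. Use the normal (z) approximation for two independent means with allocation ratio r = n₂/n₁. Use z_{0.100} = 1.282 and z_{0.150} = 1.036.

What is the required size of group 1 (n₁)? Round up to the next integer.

n₁ = (z_α + z_β)² · (σ₁² + σ₂²/r) / δ²
   = (1.282 + 1.036)² · (7² + 6²/2.5) / 4.5²
   = 5.3731 · (49 + 14.4) / 20.25
   = 5.3731 · 63.4 / 20.25
   = 16.82
Round up → n₁ = 17; n₂ = r·n₁ = 2.5 × 17 = 43.

n₁ = 17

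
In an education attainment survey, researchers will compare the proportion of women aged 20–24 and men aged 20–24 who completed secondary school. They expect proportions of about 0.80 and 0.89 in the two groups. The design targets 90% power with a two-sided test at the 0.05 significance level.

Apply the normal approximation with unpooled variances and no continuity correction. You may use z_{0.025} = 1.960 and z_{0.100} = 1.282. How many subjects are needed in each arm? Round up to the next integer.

n = (z_{α/2} + z_β)² · [p₁(1−p₁) + p₂(1−p₂)] / (p₁ − p₂)²
  = (1.960 + 1.282)² · (0.80·0.20 + 0.89·0.11) / (-0.09)²
  = (3.242)² · (0.1600 + 0.0979) / 0.0081
  = 10.5106 · 0.2579 / 0.0081
  = 334.65
Round up → n = 335 per group.

n = 335 per group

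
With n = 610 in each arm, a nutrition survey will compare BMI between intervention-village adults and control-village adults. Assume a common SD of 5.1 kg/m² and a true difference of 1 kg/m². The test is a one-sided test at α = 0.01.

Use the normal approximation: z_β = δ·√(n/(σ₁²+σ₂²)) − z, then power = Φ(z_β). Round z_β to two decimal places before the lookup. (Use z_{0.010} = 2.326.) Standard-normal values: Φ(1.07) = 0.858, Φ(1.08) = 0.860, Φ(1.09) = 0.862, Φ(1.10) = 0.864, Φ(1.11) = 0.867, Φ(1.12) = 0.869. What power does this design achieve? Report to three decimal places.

z_β = δ·√(n/(σ₁²+σ₂²)) − z_α
    = 1 · √(610/52.02) − 2.326
    = 1 · 3.42436 − 2.326
    = 3.4244 − 2.326 = 1.0984 → 1.10
Power = Φ(1.10) = 0.864.

Power ≈ 0.864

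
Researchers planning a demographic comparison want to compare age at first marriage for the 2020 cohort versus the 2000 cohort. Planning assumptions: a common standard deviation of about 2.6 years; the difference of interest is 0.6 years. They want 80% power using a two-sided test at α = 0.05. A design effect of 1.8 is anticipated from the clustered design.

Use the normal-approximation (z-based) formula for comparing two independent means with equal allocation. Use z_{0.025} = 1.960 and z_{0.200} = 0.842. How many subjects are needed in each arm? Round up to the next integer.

n = 531 per group

n = (z_{α/2} + z_β)² · (σ₁² + σ₂²) / δ²
  = (1.960 + 0.842)² · (2·2.6² = 13.52) / 0.6²
  = 7.8512 · 13.52 / 0.36
  = 294.86
Design effect: 1.8 × 294.86 = 530.74.
Round up → n = 531 per group.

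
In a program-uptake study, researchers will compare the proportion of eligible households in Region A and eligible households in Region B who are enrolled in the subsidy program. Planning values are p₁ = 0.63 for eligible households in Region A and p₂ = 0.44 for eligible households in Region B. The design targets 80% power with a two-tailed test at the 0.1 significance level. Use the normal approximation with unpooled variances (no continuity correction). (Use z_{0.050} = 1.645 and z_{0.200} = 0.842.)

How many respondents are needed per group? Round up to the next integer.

n = 83 per group

n = (z_{α/2} + z_β)² · [p₁(1−p₁) + p₂(1−p₂)] / (p₁ − p₂)²
  = (1.645 + 0.842)² · (0.63·0.37 + 0.44·0.56) / (0.19)²
  = (2.487)² · (0.2331 + 0.2464) / 0.0361
  = 6.1852 · 0.4795 / 0.0361
  = 82.15
Round up → n = 83 per group.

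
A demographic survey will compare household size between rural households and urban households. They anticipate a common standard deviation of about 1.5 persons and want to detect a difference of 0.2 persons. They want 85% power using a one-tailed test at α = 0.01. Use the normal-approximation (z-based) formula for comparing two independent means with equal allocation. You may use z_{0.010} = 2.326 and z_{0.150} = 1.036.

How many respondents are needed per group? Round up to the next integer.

n = 1272 per group

n = (z_α + z_β)² · (σ₁² + σ₂²) / δ²
  = (2.326 + 1.036)² · (2·1.5² = 4.5) / 0.2²
  = 11.3030 · 4.5 / 0.04
  = 1271.59
Round up → n = 1272 per group.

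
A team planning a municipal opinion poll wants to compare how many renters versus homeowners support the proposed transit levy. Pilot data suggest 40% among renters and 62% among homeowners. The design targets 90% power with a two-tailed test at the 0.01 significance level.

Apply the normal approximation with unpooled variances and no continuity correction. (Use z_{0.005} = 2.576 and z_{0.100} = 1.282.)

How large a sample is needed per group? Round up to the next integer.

n = 147 per group

n = (z_{α/2} + z_β)² · [p₁(1−p₁) + p₂(1−p₂)] / (p₁ − p₂)²
  = (2.576 + 1.282)² · (0.40·0.60 + 0.62·0.38) / (-0.22)²
  = (3.858)² · (0.2400 + 0.2356) / 0.0484
  = 14.8842 · 0.4756 / 0.0484
  = 146.26
Round up → n = 147 per group.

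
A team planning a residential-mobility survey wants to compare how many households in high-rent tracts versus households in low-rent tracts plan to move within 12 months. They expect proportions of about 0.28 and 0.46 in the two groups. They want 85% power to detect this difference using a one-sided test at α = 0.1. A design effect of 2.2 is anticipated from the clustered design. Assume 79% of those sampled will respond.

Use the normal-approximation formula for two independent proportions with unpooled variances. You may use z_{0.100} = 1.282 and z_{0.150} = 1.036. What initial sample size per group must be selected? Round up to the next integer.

n = (z_α + z_β)² · [p₁(1−p₁) + p₂(1−p₂)] / (p₁ − p₂)²
  = (1.282 + 1.036)² · (0.28·0.72 + 0.46·0.54) / (-0.18)²
  = (2.318)² · (0.2016 + 0.2484) / 0.0324
  = 5.3731 · 0.4500 / 0.0324
  = 74.63
Design effect: 2.2 × 74.63 = 164.18.
Adjust for 79% response: 164.18 / 0.79 = 207.82.
Round up → n = 208 per group.

n = 208 per group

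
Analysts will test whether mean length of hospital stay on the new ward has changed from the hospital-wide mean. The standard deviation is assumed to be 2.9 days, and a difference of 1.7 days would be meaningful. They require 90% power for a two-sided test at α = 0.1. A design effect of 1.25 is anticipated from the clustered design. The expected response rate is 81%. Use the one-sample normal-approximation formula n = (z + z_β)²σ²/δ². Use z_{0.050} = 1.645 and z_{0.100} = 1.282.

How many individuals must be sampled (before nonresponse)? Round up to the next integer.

n = 39

n = (z_{α/2} + z_β)² · σ² / δ²
  = (1.645 + 1.282)² · 2.9² / 1.7²
  = 8.5673 · 8.41 / 2.89
  = 24.93
Design effect: 1.25 × 24.93 = 31.16.
Adjust for 81% response: 31.16 / 0.81 = 38.47.
Round up → n = 39.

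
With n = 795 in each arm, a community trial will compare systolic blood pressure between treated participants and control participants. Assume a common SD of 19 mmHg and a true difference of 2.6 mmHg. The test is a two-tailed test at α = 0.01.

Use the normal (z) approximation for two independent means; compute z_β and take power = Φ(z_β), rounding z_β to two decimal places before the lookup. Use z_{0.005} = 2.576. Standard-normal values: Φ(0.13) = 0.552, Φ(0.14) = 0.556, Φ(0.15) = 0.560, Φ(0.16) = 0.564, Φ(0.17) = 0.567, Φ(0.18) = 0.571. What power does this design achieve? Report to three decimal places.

z_β = δ·√(n/(σ₁²+σ₂²)) − z_{α/2}
    = 2.6 · √(795/722) − 2.576
    = 2.6 · 1.04934 − 2.576
    = 2.7283 − 2.576 = 0.1523 → 0.15
Power = Φ(0.15) = 0.560.

Power ≈ 0.560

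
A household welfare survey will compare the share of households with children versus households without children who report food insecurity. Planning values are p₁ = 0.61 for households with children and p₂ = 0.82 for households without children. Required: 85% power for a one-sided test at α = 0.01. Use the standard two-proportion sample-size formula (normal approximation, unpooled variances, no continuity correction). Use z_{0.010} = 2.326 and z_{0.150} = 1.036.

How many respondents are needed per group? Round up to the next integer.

n = 99 per group

n = (z_α + z_β)² · [p₁(1−p₁) + p₂(1−p₂)] / (p₁ − p₂)²
  = (2.326 + 1.036)² · (0.61·0.39 + 0.82·0.18) / (-0.21)²
  = (3.362)² · (0.2379 + 0.1476) / 0.0441
  = 11.3030 · 0.3855 / 0.0441
  = 98.81
Round up → n = 99 per group.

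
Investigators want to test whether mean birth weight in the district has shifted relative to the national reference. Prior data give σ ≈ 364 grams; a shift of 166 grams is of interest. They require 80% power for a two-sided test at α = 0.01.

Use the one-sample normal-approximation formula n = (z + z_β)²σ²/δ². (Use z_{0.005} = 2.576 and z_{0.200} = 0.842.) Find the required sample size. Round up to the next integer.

n = (z_{α/2} + z_β)² · σ² / δ²
  = (2.576 + 0.842)² · 364² / 166²
  = 11.6827 · 132496 / 27556
  = 56.17
Round up → n = 57.

n = 57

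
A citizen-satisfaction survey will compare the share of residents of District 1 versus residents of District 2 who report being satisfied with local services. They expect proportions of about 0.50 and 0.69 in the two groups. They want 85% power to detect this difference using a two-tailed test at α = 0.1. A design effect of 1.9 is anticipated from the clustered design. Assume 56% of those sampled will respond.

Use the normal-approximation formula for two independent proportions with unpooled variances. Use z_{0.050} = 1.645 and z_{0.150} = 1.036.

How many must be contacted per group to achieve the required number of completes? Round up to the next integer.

n = 314 per group

n = (z_{α/2} + z_β)² · [p₁(1−p₁) + p₂(1−p₂)] / (p₁ − p₂)²
  = (1.645 + 1.036)² · (0.50·0.50 + 0.69·0.31) / (-0.19)²
  = (2.681)² · (0.2500 + 0.2139) / 0.0361
  = 7.1878 · 0.4639 / 0.0361
  = 92.37
Design effect: 1.9 × 92.37 = 175.49.
Adjust for 56% response: 175.49 / 0.56 = 313.38.
Round up → n = 314 per group.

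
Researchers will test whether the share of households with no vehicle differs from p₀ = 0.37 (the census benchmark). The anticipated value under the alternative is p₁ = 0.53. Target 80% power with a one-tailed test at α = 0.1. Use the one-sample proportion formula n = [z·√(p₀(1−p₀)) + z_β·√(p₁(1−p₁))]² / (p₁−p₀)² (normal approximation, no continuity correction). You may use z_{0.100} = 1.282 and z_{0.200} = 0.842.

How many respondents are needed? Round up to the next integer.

n = 43

n = [z_α·√(p₀q₀) + z_β·√(p₁q₁)]² / (p₁ − p₀)²
  = [1.282·√(0.37·0.63) + 0.842·√(0.53·0.47)]² / (0.16)²
  = [1.282·0.4828 + 0.842·0.4991]² / 0.0256
  = [1.0392]² / 0.0256
  = 42.18
Round up → n = 43.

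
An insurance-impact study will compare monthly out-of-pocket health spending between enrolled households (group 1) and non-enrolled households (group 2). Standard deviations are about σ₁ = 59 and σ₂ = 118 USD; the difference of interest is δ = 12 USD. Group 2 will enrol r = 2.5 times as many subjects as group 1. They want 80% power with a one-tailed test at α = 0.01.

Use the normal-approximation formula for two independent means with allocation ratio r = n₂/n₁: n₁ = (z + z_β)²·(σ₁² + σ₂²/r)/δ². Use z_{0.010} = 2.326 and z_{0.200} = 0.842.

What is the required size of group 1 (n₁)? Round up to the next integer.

n₁ = (z_α + z_β)² · (σ₁² + σ₂²/r) / δ²
   = (2.326 + 0.842)² · (59² + 118²/2.5) / 12²
   = 10.0362 · (3481 + 5569.6) / 144
   = 10.0362 · 9050.6 / 144
   = 630.79
Round up → n₁ = 631; n₂ = r·n₁ = 2.5 × 631 = 1578.

n₁ = 631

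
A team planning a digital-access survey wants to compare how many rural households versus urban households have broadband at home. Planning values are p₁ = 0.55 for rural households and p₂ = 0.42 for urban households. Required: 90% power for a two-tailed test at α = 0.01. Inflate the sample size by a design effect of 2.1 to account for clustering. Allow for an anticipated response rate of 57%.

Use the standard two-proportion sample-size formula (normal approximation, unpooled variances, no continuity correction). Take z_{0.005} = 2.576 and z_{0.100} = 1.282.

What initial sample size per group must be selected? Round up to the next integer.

n = 1594 per group

n = (z_{α/2} + z_β)² · [p₁(1−p₁) + p₂(1−p₂)] / (p₁ − p₂)²
  = (2.576 + 1.282)² · (0.55·0.45 + 0.42·0.58) / (0.13)²
  = (3.858)² · (0.2475 + 0.2436) / 0.0169
  = 14.8842 · 0.4911 / 0.0169
  = 432.52
Design effect: 2.1 × 432.52 = 908.30.
Adjust for 57% response: 908.30 / 0.57 = 1593.50.
Round up → n = 1594 per group.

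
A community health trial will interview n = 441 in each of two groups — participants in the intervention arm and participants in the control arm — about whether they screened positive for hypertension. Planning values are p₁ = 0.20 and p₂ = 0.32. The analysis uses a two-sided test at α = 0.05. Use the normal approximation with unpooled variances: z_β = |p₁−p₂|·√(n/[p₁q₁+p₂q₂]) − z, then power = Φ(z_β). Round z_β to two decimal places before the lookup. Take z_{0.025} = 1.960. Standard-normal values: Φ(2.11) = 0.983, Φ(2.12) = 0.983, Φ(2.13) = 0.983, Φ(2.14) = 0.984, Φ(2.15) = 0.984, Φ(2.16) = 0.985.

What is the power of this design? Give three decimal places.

z_β = |p₁−p₂|·√(n/[p₁q₁+p₂q₂]) − z_{α/2}
    = 0.12 · √(441/0.3776) − 1.960
    = 0.12 · 34.1746 − 1.960
    = 4.1010 − 1.960 = 2.1410 → 2.14
Power = Φ(2.14) = 0.984.

Power ≈ 0.984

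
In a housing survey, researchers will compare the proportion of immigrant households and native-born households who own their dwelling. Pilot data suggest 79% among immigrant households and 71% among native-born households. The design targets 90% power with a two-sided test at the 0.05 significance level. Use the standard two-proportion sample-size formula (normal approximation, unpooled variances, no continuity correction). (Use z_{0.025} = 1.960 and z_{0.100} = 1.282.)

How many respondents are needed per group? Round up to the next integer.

n = 611 per group

n = (z_{α/2} + z_β)² · [p₁(1−p₁) + p₂(1−p₂)] / (p₁ − p₂)²
  = (1.960 + 1.282)² · (0.79·0.21 + 0.71·0.29) / (0.08)²
  = (3.242)² · (0.1659 + 0.2059) / 0.0064
  = 10.5106 · 0.3718 / 0.0064
  = 610.60
Round up → n = 611 per group.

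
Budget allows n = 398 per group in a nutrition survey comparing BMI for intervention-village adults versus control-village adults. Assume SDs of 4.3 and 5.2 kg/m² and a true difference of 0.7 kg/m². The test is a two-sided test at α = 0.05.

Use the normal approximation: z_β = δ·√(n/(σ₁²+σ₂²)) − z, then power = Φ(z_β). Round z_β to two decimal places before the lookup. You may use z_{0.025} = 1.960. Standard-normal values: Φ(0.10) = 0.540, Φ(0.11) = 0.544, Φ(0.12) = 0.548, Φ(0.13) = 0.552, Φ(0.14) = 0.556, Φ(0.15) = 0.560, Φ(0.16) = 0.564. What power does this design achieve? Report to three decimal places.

z_β = δ·√(n/(σ₁²+σ₂²)) − z_{α/2}
    = 0.7 · √(398/45.53) − 1.960
    = 0.7 · 2.95660 − 1.960
    = 2.0696 − 1.960 = 0.1096 → 0.11
Power = Φ(0.11) = 0.544.

Power ≈ 0.544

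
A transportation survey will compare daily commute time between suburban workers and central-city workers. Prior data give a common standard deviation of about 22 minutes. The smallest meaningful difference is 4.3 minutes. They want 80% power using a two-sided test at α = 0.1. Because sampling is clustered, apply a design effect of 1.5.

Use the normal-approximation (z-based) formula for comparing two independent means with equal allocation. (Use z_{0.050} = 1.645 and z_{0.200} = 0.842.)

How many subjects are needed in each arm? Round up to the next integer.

n = 486 per group

n = (z_{α/2} + z_β)² · (σ₁² + σ₂²) / δ²
  = (1.645 + 0.842)² · (2·22² = 968) / 4.3²
  = 6.1852 · 968 / 18.49
  = 323.81
Design effect: 1.5 × 323.81 = 485.71.
Round up → n = 486 per group.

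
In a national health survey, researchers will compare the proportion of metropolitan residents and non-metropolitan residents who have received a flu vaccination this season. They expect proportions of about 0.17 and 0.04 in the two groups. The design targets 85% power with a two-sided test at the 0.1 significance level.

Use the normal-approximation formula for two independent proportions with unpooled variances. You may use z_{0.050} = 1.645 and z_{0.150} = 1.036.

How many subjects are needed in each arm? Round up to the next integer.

n = (z_{α/2} + z_β)² · [p₁(1−p₁) + p₂(1−p₂)] / (p₁ − p₂)²
  = (1.645 + 1.036)² · (0.17·0.83 + 0.04·0.96) / (0.13)²
  = (2.681)² · (0.1411 + 0.0384) / 0.0169
  = 7.1878 · 0.1795 / 0.0169
  = 76.34
Round up → n = 77 per group.

n = 77 per group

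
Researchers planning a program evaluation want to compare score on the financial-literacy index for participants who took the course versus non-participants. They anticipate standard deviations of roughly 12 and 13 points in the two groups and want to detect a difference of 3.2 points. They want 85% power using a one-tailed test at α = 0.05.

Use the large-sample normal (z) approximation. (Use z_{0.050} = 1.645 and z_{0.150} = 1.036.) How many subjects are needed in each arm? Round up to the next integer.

n = (z_α + z_β)² · (σ₁² + σ₂²) / δ²
  = (1.645 + 1.036)² · (12² + 13² = 313) / 3.2²
  = 7.1878 · 313 / 10.24
  = 219.70
Round up → n = 220 per group.

n = 220 per group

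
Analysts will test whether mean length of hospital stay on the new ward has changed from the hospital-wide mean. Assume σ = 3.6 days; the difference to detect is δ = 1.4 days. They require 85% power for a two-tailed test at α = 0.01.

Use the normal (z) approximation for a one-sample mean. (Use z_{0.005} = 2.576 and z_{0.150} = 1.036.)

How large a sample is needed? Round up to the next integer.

n = 87

n = (z_{α/2} + z_β)² · σ² / δ²
  = (2.576 + 1.036)² · 3.6² / 1.4²
  = 13.0465 · 12.96 / 1.96
  = 86.27
Round up → n = 87.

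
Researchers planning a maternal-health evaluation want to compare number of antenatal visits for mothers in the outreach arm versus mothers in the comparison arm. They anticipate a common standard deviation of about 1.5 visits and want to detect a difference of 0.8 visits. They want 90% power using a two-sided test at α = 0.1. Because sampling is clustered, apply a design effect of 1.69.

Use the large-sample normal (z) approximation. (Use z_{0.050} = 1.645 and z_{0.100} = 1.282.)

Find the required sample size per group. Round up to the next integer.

n = (z_{α/2} + z_β)² · (σ₁² + σ₂²) / δ²
  = (1.645 + 1.282)² · (2·1.5² = 4.5) / 0.8²
  = 8.5673 · 4.5 / 0.64
  = 60.24
Design effect: 1.69 × 60.24 = 101.80.
Round up → n = 102 per group.

n = 102 per group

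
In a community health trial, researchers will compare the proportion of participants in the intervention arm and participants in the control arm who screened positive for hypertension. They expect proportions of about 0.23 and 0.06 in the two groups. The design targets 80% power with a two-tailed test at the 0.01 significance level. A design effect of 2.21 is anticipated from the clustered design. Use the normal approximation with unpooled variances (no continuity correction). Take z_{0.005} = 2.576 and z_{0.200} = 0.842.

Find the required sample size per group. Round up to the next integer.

n = 209 per group

n = (z_{α/2} + z_β)² · [p₁(1−p₁) + p₂(1−p₂)] / (p₁ − p₂)²
  = (2.576 + 0.842)² · (0.23·0.77 + 0.06·0.94) / (0.17)²
  = (3.418)² · (0.1771 + 0.0564) / 0.0289
  = 11.6827 · 0.2335 / 0.0289
  = 94.39
Design effect: 2.21 × 94.39 = 208.61.
Round up → n = 209 per group.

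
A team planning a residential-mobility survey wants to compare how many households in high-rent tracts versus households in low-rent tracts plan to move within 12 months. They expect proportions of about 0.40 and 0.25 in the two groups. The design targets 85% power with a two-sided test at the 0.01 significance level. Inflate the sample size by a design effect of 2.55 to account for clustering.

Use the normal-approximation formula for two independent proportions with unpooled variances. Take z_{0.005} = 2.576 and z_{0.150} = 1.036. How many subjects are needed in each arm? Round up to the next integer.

n = (z_{α/2} + z_β)² · [p₁(1−p₁) + p₂(1−p₂)] / (p₁ − p₂)²
  = (2.576 + 1.036)² · (0.40·0.60 + 0.25·0.75) / (0.15)²
  = (3.612)² · (0.2400 + 0.1875) / 0.0225
  = 13.0465 · 0.4275 / 0.0225
  = 247.88
Design effect: 2.55 × 247.88 = 632.11.
Round up → n = 633 per group.

n = 633 per group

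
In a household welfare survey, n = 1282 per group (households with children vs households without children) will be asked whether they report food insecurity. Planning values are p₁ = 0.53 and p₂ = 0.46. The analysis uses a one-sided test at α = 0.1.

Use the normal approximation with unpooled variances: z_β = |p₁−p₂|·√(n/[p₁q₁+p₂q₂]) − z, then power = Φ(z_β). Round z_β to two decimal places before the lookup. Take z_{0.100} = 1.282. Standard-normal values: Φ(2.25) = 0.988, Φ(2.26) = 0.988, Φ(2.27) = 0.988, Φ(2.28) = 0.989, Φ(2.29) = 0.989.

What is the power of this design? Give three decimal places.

Power ≈ 0.988

z_β = |p₁−p₂|·√(n/[p₁q₁+p₂q₂]) − z_α
    = 0.07 · √(1282/0.4975) − 1.282
    = 0.07 · 50.7630 − 1.282
    = 3.5534 − 1.282 = 2.2714 → 2.27
Power = Φ(2.27) = 0.988.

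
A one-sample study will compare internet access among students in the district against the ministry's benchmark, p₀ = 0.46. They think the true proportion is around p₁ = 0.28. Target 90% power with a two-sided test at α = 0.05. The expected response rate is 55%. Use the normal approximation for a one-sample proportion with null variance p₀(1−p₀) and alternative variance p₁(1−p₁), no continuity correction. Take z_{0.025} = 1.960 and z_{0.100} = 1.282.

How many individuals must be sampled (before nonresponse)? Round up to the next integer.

n = [z_{α/2}·√(p₀q₀) + z_β·√(p₁q₁)]² / (p₁ − p₀)²
  = [1.960·√(0.46·0.54) + 1.282·√(0.28·0.72)]² / (-0.18)²
  = [1.960·0.4984 + 1.282·0.4490]² / 0.0324
  = [1.5525]² / 0.0324
  = 74.39
Adjust for 55% response: 74.39 / 0.55 = 135.25.
Round up → n = 136.

n = 136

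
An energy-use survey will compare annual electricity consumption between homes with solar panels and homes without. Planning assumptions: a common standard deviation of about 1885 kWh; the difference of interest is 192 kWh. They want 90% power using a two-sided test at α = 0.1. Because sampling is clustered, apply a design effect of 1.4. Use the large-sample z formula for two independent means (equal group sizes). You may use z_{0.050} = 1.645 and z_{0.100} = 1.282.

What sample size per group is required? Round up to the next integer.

n = (z_{α/2} + z_β)² · (σ₁² + σ₂²) / δ²
  = (1.645 + 1.282)² · (2·1885² = 7106450) / 192²
  = 8.5673 · 7106450 / 36864
  = 1651.57
Design effect: 1.4 × 1651.57 = 2312.19.
Round up → n = 2313 per group.

n = 2313 per group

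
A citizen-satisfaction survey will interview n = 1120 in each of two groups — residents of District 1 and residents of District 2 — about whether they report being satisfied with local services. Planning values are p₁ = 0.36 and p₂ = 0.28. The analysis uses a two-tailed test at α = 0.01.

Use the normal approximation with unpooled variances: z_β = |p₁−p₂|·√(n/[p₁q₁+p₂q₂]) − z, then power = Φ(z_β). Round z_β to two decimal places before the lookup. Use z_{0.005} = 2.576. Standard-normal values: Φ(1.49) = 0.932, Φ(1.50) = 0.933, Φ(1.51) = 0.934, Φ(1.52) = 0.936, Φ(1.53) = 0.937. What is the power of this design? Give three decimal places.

Power ≈ 0.933

z_β = |p₁−p₂|·√(n/[p₁q₁+p₂q₂]) − z_{α/2}
    = 0.08 · √(1120/0.4320) − 2.576
    = 0.08 · 50.9175 − 2.576
    = 4.0734 − 2.576 = 1.4974 → 1.50
Power = Φ(1.50) = 0.933.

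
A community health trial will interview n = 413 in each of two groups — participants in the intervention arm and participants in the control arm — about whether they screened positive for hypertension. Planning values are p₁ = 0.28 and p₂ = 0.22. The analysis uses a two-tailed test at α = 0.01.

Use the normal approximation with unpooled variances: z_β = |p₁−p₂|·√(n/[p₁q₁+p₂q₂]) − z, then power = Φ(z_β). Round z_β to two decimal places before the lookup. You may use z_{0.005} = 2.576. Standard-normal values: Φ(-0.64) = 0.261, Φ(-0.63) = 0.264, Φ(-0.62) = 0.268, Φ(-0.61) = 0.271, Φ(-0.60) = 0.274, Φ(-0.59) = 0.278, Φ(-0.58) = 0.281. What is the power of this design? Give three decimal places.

z_β = |p₁−p₂|·√(n/[p₁q₁+p₂q₂]) − z_{α/2}
    = 0.06 · √(413/0.3732) − 2.576
    = 0.06 · 33.2663 − 2.576
    = 1.9960 − 2.576 = -0.5800 → -0.58
Power = Φ(-0.58) = 0.281.

Power ≈ 0.281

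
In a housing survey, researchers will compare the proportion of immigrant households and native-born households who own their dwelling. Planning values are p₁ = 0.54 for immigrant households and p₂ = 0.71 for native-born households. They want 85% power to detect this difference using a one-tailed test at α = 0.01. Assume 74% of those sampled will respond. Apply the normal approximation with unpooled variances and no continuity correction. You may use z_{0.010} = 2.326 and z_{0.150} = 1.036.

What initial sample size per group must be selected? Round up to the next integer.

n = (z_α + z_β)² · [p₁(1−p₁) + p₂(1−p₂)] / (p₁ − p₂)²
  = (2.326 + 1.036)² · (0.54·0.46 + 0.71·0.29) / (-0.17)²
  = (3.362)² · (0.2484 + 0.2059) / 0.0289
  = 11.3030 · 0.4543 / 0.0289
  = 177.68
Adjust for 74% response: 177.68 / 0.74 = 240.11.
Round up → n = 241 per group.

n = 241 per group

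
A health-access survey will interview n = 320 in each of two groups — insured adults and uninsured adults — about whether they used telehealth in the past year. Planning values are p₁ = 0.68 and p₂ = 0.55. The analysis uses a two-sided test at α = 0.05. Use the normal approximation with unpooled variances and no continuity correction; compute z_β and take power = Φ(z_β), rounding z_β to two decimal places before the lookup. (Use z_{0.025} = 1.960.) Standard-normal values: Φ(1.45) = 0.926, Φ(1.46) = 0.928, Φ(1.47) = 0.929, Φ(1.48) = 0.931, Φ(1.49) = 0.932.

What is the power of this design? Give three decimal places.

z_β = |p₁−p₂|·√(n/[p₁q₁+p₂q₂]) − z_{α/2}
    = 0.13 · √(320/0.4651) − 1.960
    = 0.13 · 26.2302 − 1.960
    = 3.4099 − 1.960 = 1.4499 → 1.45
Power = Φ(1.45) = 0.926.

Power ≈ 0.926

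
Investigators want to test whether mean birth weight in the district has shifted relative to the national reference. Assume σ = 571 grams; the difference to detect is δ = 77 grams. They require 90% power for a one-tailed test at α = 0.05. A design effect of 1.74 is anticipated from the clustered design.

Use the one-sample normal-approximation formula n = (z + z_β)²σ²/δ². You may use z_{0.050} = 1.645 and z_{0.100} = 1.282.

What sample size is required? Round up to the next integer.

n = 820

n = (z_α + z_β)² · σ² / δ²
  = (1.645 + 1.282)² · 571² / 77²
  = 8.5673 · 326041 / 5929
  = 471.13
Design effect: 1.74 × 471.13 = 819.76.
Round up → n = 820.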